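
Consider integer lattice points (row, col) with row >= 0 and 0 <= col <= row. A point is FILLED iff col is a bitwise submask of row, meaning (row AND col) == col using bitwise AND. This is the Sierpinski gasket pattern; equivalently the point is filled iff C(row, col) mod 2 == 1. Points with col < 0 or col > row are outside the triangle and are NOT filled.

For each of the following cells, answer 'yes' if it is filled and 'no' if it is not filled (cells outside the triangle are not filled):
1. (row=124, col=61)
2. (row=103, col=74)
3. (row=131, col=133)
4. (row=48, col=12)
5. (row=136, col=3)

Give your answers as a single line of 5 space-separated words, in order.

Answer: no no no no no

Derivation:
(124,61): row=0b1111100, col=0b111101, row AND col = 0b111100 = 60; 60 != 61 -> empty
(103,74): row=0b1100111, col=0b1001010, row AND col = 0b1000010 = 66; 66 != 74 -> empty
(131,133): col outside [0, 131] -> not filled
(48,12): row=0b110000, col=0b1100, row AND col = 0b0 = 0; 0 != 12 -> empty
(136,3): row=0b10001000, col=0b11, row AND col = 0b0 = 0; 0 != 3 -> empty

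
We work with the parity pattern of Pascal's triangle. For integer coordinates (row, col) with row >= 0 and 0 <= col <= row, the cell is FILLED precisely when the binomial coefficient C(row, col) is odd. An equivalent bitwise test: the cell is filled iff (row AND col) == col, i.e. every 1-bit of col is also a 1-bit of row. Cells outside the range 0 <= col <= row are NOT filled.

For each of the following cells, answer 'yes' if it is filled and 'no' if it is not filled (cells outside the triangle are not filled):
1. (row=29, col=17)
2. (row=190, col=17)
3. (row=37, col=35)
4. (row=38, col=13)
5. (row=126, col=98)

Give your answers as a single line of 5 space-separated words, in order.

(29,17): row=0b11101, col=0b10001, row AND col = 0b10001 = 17; 17 == 17 -> filled
(190,17): row=0b10111110, col=0b10001, row AND col = 0b10000 = 16; 16 != 17 -> empty
(37,35): row=0b100101, col=0b100011, row AND col = 0b100001 = 33; 33 != 35 -> empty
(38,13): row=0b100110, col=0b1101, row AND col = 0b100 = 4; 4 != 13 -> empty
(126,98): row=0b1111110, col=0b1100010, row AND col = 0b1100010 = 98; 98 == 98 -> filled

Answer: yes no no no yes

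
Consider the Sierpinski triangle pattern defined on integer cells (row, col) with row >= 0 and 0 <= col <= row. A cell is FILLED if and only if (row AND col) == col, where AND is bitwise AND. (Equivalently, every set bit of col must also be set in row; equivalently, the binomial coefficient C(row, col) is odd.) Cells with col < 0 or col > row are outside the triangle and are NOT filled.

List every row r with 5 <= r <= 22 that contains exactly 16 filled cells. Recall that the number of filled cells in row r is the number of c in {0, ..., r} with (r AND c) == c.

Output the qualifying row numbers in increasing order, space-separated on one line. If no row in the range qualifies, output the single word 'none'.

Answer: 15

Derivation:
Row r has 2^popcount(r) filled cells, so we need popcount(r) = log2(16) = 4.
Scan r = 5..22 and keep those with exactly 4 one-bits:
r=5=101 popcount=2 -> skip
r=6=110 popcount=2 -> skip
r=7=111 popcount=3 -> skip
r=8=1000 popcount=1 -> skip
r=9=1001 popcount=2 -> skip
r=10=1010 popcount=2 -> skip
r=11=1011 popcount=3 -> skip
r=12=1100 popcount=2 -> skip
r=13=1101 popcount=3 -> skip
r=14=1110 popcount=3 -> skip
r=15=1111 popcount=4 -> KEEP
r=16=10000 popcount=1 -> skip
r=17=10001 popcount=2 -> skip
r=18=10010 popcount=2 -> skip
r=19=10011 popcount=3 -> skip
r=20=10100 popcount=2 -> skip
r=21=10101 popcount=3 -> skip
r=22=10110 popcount=3 -> skip
Kept rows: 15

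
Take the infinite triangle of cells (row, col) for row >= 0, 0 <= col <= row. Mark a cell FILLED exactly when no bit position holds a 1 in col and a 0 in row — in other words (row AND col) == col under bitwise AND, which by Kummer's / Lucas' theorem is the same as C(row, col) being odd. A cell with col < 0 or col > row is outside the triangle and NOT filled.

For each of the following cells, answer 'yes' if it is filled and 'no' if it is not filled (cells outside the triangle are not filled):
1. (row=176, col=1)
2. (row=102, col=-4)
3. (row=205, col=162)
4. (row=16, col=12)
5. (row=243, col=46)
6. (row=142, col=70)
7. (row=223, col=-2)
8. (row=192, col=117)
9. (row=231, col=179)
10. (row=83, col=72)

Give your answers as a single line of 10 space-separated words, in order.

(176,1): row=0b10110000, col=0b1, row AND col = 0b0 = 0; 0 != 1 -> empty
(102,-4): col outside [0, 102] -> not filled
(205,162): row=0b11001101, col=0b10100010, row AND col = 0b10000000 = 128; 128 != 162 -> empty
(16,12): row=0b10000, col=0b1100, row AND col = 0b0 = 0; 0 != 12 -> empty
(243,46): row=0b11110011, col=0b101110, row AND col = 0b100010 = 34; 34 != 46 -> empty
(142,70): row=0b10001110, col=0b1000110, row AND col = 0b110 = 6; 6 != 70 -> empty
(223,-2): col outside [0, 223] -> not filled
(192,117): row=0b11000000, col=0b1110101, row AND col = 0b1000000 = 64; 64 != 117 -> empty
(231,179): row=0b11100111, col=0b10110011, row AND col = 0b10100011 = 163; 163 != 179 -> empty
(83,72): row=0b1010011, col=0b1001000, row AND col = 0b1000000 = 64; 64 != 72 -> empty

Answer: no no no no no no no no no no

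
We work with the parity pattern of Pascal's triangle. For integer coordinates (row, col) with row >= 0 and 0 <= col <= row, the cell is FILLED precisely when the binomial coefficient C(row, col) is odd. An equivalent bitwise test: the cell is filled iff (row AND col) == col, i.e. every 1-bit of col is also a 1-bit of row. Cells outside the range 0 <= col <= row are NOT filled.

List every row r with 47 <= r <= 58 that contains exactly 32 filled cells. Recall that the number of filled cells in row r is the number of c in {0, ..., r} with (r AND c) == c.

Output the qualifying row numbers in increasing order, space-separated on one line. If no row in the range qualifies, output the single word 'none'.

Row r has 2^popcount(r) filled cells, so we need popcount(r) = log2(32) = 5.
Scan r = 47..58 and keep those with exactly 5 one-bits:
r=47=101111 popcount=5 -> KEEP
r=48=110000 popcount=2 -> skip
r=49=110001 popcount=3 -> skip
r=50=110010 popcount=3 -> skip
r=51=110011 popcount=4 -> skip
r=52=110100 popcount=3 -> skip
r=53=110101 popcount=4 -> skip
r=54=110110 popcount=4 -> skip
r=55=110111 popcount=5 -> KEEP
r=56=111000 popcount=3 -> skip
r=57=111001 popcount=4 -> skip
r=58=111010 popcount=4 -> skip
Kept rows: 47 55

Answer: 47 55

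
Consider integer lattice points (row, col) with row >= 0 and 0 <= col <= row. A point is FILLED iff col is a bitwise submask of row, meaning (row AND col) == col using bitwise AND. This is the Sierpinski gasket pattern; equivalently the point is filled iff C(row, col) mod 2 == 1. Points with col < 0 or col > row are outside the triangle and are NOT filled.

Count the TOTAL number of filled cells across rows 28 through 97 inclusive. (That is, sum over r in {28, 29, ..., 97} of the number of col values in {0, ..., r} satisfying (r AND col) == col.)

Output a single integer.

Answer: 1056

Derivation:
r28=11100 pc3: +8 =8
r29=11101 pc4: +16 =24
r30=11110 pc4: +16 =40
r31=11111 pc5: +32 =72
r32=100000 pc1: +2 =74
r33=100001 pc2: +4 =78
r34=100010 pc2: +4 =82
r35=100011 pc3: +8 =90
r36=100100 pc2: +4 =94
r37=100101 pc3: +8 =102
r38=100110 pc3: +8 =110
r39=100111 pc4: +16 =126
r40=101000 pc2: +4 =130
r41=101001 pc3: +8 =138
r42=101010 pc3: +8 =146
r43=101011 pc4: +16 =162
r44=101100 pc3: +8 =170
r45=101101 pc4: +16 =186
r46=101110 pc4: +16 =202
r47=101111 pc5: +32 =234
r48=110000 pc2: +4 =238
r49=110001 pc3: +8 =246
r50=110010 pc3: +8 =254
r51=110011 pc4: +16 =270
r52=110100 pc3: +8 =278
r53=110101 pc4: +16 =294
r54=110110 pc4: +16 =310
r55=110111 pc5: +32 =342
r56=111000 pc3: +8 =350
r57=111001 pc4: +16 =366
r58=111010 pc4: +16 =382
r59=111011 pc5: +32 =414
r60=111100 pc4: +16 =430
r61=111101 pc5: +32 =462
r62=111110 pc5: +32 =494
r63=111111 pc6: +64 =558
r64=1000000 pc1: +2 =560
r65=1000001 pc2: +4 =564
r66=1000010 pc2: +4 =568
r67=1000011 pc3: +8 =576
r68=1000100 pc2: +4 =580
r69=1000101 pc3: +8 =588
r70=1000110 pc3: +8 =596
r71=1000111 pc4: +16 =612
r72=1001000 pc2: +4 =616
r73=1001001 pc3: +8 =624
r74=1001010 pc3: +8 =632
r75=1001011 pc4: +16 =648
r76=1001100 pc3: +8 =656
r77=1001101 pc4: +16 =672
r78=1001110 pc4: +16 =688
r79=1001111 pc5: +32 =720
r80=1010000 pc2: +4 =724
r81=1010001 pc3: +8 =732
r82=1010010 pc3: +8 =740
r83=1010011 pc4: +16 =756
r84=1010100 pc3: +8 =764
r85=1010101 pc4: +16 =780
r86=1010110 pc4: +16 =796
r87=1010111 pc5: +32 =828
r88=1011000 pc3: +8 =836
r89=1011001 pc4: +16 =852
r90=1011010 pc4: +16 =868
r91=1011011 pc5: +32 =900
r92=1011100 pc4: +16 =916
r93=1011101 pc5: +32 =948
r94=1011110 pc5: +32 =980
r95=1011111 pc6: +64 =1044
r96=1100000 pc2: +4 =1048
r97=1100001 pc3: +8 =1056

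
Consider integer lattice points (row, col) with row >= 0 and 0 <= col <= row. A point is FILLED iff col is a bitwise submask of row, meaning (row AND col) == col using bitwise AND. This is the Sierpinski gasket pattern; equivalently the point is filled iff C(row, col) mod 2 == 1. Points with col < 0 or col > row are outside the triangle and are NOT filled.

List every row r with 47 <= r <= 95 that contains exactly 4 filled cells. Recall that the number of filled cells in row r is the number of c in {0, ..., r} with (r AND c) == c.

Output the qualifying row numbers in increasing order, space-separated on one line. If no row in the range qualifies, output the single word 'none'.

Answer: 48 65 66 68 72 80

Derivation:
Row r has 2^popcount(r) filled cells, so we need popcount(r) = log2(4) = 2.
Scan r = 47..95 and keep those with exactly 2 one-bits:
r=47=101111 popcount=5 -> skip
r=48=110000 popcount=2 -> KEEP
r=49=110001 popcount=3 -> skip
r=50=110010 popcount=3 -> skip
r=51=110011 popcount=4 -> skip
r=52=110100 popcount=3 -> skip
r=53=110101 popcount=4 -> skip
r=54=110110 popcount=4 -> skip
r=55=110111 popcount=5 -> skip
r=56=111000 popcount=3 -> skip
r=57=111001 popcount=4 -> skip
r=58=111010 popcount=4 -> skip
r=59=111011 popcount=5 -> skip
r=60=111100 popcount=4 -> skip
r=61=111101 popcount=5 -> skip
r=62=111110 popcount=5 -> skip
r=63=111111 popcount=6 -> skip
r=64=1000000 popcount=1 -> skip
r=65=1000001 popcount=2 -> KEEP
r=66=1000010 popcount=2 -> KEEP
r=67=1000011 popcount=3 -> skip
r=68=1000100 popcount=2 -> KEEP
r=69=1000101 popcount=3 -> skip
r=70=1000110 popcount=3 -> skip
r=71=1000111 popcount=4 -> skip
r=72=1001000 popcount=2 -> KEEP
r=73=1001001 popcount=3 -> skip
r=74=1001010 popcount=3 -> skip
r=75=1001011 popcount=4 -> skip
r=76=1001100 popcount=3 -> skip
r=77=1001101 popcount=4 -> skip
r=78=1001110 popcount=4 -> skip
r=79=1001111 popcount=5 -> skip
r=80=1010000 popcount=2 -> KEEP
r=81=1010001 popcount=3 -> skip
r=82=1010010 popcount=3 -> skip
r=83=1010011 popcount=4 -> skip
r=84=1010100 popcount=3 -> skip
r=85=1010101 popcount=4 -> skip
r=86=1010110 popcount=4 -> skip
r=87=1010111 popcount=5 -> skip
r=88=1011000 popcount=3 -> skip
r=89=1011001 popcount=4 -> skip
r=90=1011010 popcount=4 -> skip
r=91=1011011 popcount=5 -> skip
r=92=1011100 popcount=4 -> skip
r=93=1011101 popcount=5 -> skip
r=94=1011110 popcount=5 -> skip
r=95=1011111 popcount=6 -> skip
Kept rows: 48 65 66 68 72 80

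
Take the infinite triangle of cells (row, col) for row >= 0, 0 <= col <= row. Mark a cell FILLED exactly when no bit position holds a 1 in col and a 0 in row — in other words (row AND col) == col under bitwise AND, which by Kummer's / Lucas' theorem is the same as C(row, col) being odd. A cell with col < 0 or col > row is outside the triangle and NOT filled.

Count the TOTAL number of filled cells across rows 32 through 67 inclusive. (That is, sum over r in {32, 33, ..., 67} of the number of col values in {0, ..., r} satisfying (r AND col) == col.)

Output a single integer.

Answer: 504

Derivation:
r32=100000 pc1: +2 =2
r33=100001 pc2: +4 =6
r34=100010 pc2: +4 =10
r35=100011 pc3: +8 =18
r36=100100 pc2: +4 =22
r37=100101 pc3: +8 =30
r38=100110 pc3: +8 =38
r39=100111 pc4: +16 =54
r40=101000 pc2: +4 =58
r41=101001 pc3: +8 =66
r42=101010 pc3: +8 =74
r43=101011 pc4: +16 =90
r44=101100 pc3: +8 =98
r45=101101 pc4: +16 =114
r46=101110 pc4: +16 =130
r47=101111 pc5: +32 =162
r48=110000 pc2: +4 =166
r49=110001 pc3: +8 =174
r50=110010 pc3: +8 =182
r51=110011 pc4: +16 =198
r52=110100 pc3: +8 =206
r53=110101 pc4: +16 =222
r54=110110 pc4: +16 =238
r55=110111 pc5: +32 =270
r56=111000 pc3: +8 =278
r57=111001 pc4: +16 =294
r58=111010 pc4: +16 =310
r59=111011 pc5: +32 =342
r60=111100 pc4: +16 =358
r61=111101 pc5: +32 =390
r62=111110 pc5: +32 =422
r63=111111 pc6: +64 =486
r64=1000000 pc1: +2 =488
r65=1000001 pc2: +4 =492
r66=1000010 pc2: +4 =496
r67=1000011 pc3: +8 =504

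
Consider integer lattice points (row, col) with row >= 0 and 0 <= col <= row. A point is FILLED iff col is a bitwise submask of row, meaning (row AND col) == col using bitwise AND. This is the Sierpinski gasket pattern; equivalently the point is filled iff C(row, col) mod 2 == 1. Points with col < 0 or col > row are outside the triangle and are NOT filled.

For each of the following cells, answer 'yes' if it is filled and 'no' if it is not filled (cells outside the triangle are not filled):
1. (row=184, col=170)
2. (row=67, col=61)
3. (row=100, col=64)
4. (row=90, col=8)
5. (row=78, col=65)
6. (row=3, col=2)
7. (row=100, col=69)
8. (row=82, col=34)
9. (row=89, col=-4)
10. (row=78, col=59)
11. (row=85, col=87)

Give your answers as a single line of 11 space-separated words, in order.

(184,170): row=0b10111000, col=0b10101010, row AND col = 0b10101000 = 168; 168 != 170 -> empty
(67,61): row=0b1000011, col=0b111101, row AND col = 0b1 = 1; 1 != 61 -> empty
(100,64): row=0b1100100, col=0b1000000, row AND col = 0b1000000 = 64; 64 == 64 -> filled
(90,8): row=0b1011010, col=0b1000, row AND col = 0b1000 = 8; 8 == 8 -> filled
(78,65): row=0b1001110, col=0b1000001, row AND col = 0b1000000 = 64; 64 != 65 -> empty
(3,2): row=0b11, col=0b10, row AND col = 0b10 = 2; 2 == 2 -> filled
(100,69): row=0b1100100, col=0b1000101, row AND col = 0b1000100 = 68; 68 != 69 -> empty
(82,34): row=0b1010010, col=0b100010, row AND col = 0b10 = 2; 2 != 34 -> empty
(89,-4): col outside [0, 89] -> not filled
(78,59): row=0b1001110, col=0b111011, row AND col = 0b1010 = 10; 10 != 59 -> empty
(85,87): col outside [0, 85] -> not filled

Answer: no no yes yes no yes no no no no no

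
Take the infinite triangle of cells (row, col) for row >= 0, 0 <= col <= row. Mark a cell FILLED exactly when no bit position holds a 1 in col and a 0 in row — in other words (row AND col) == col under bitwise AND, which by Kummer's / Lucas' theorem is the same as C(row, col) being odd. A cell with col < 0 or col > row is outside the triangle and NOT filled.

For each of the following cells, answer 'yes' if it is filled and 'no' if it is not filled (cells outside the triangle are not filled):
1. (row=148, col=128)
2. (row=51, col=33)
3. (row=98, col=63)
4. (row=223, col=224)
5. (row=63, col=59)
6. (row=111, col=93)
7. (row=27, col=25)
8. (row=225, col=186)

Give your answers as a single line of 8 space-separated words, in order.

(148,128): row=0b10010100, col=0b10000000, row AND col = 0b10000000 = 128; 128 == 128 -> filled
(51,33): row=0b110011, col=0b100001, row AND col = 0b100001 = 33; 33 == 33 -> filled
(98,63): row=0b1100010, col=0b111111, row AND col = 0b100010 = 34; 34 != 63 -> empty
(223,224): col outside [0, 223] -> not filled
(63,59): row=0b111111, col=0b111011, row AND col = 0b111011 = 59; 59 == 59 -> filled
(111,93): row=0b1101111, col=0b1011101, row AND col = 0b1001101 = 77; 77 != 93 -> empty
(27,25): row=0b11011, col=0b11001, row AND col = 0b11001 = 25; 25 == 25 -> filled
(225,186): row=0b11100001, col=0b10111010, row AND col = 0b10100000 = 160; 160 != 186 -> empty

Answer: yes yes no no yes no yes no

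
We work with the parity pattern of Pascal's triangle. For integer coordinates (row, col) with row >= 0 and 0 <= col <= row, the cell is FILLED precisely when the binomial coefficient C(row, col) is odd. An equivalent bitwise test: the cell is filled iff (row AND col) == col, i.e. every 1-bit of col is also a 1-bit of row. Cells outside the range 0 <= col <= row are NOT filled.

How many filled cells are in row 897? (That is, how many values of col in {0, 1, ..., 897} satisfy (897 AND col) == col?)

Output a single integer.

Answer: 16

Derivation:
897 in binary = 1110000001
popcount(897) = number of 1-bits in 1110000001 = 4
A col c satisfies (897 AND c) == c iff every set bit of c is also set in 897; each of the 4 set bits of 897 can independently be on or off in c.
count = 2^4 = 16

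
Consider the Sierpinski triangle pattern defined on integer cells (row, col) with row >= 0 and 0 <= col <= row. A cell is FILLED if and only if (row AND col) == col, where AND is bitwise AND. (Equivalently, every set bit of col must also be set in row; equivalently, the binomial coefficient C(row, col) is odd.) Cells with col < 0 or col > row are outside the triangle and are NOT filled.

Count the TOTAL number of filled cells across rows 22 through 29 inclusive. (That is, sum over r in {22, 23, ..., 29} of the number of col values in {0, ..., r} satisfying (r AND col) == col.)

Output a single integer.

r22=10110 pc3: +8 =8
r23=10111 pc4: +16 =24
r24=11000 pc2: +4 =28
r25=11001 pc3: +8 =36
r26=11010 pc3: +8 =44
r27=11011 pc4: +16 =60
r28=11100 pc3: +8 =68
r29=11101 pc4: +16 =84

Answer: 84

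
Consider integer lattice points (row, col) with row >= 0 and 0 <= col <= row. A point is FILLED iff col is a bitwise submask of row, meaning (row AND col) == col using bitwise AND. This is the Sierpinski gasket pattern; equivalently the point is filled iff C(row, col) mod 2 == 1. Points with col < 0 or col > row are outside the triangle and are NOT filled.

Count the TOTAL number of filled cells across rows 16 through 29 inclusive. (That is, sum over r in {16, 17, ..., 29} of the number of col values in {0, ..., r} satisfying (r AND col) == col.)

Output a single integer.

Answer: 114

Derivation:
r16=10000 pc1: +2 =2
r17=10001 pc2: +4 =6
r18=10010 pc2: +4 =10
r19=10011 pc3: +8 =18
r20=10100 pc2: +4 =22
r21=10101 pc3: +8 =30
r22=10110 pc3: +8 =38
r23=10111 pc4: +16 =54
r24=11000 pc2: +4 =58
r25=11001 pc3: +8 =66
r26=11010 pc3: +8 =74
r27=11011 pc4: +16 =90
r28=11100 pc3: +8 =98
r29=11101 pc4: +16 =114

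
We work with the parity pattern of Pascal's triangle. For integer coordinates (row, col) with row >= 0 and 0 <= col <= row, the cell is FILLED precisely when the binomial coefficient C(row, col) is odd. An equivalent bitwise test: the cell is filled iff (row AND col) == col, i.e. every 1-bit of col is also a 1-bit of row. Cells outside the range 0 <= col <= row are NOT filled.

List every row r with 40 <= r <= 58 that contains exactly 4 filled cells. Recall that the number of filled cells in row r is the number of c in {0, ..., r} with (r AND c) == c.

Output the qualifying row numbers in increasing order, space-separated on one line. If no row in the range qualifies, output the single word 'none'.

Answer: 40 48

Derivation:
Row r has 2^popcount(r) filled cells, so we need popcount(r) = log2(4) = 2.
Scan r = 40..58 and keep those with exactly 2 one-bits:
r=40=101000 popcount=2 -> KEEP
r=41=101001 popcount=3 -> skip
r=42=101010 popcount=3 -> skip
r=43=101011 popcount=4 -> skip
r=44=101100 popcount=3 -> skip
r=45=101101 popcount=4 -> skip
r=46=101110 popcount=4 -> skip
r=47=101111 popcount=5 -> skip
r=48=110000 popcount=2 -> KEEP
r=49=110001 popcount=3 -> skip
r=50=110010 popcount=3 -> skip
r=51=110011 popcount=4 -> skip
r=52=110100 popcount=3 -> skip
r=53=110101 popcount=4 -> skip
r=54=110110 popcount=4 -> skip
r=55=110111 popcount=5 -> skip
r=56=111000 popcount=3 -> skip
r=57=111001 popcount=4 -> skip
r=58=111010 popcount=4 -> skip
Kept rows: 40 48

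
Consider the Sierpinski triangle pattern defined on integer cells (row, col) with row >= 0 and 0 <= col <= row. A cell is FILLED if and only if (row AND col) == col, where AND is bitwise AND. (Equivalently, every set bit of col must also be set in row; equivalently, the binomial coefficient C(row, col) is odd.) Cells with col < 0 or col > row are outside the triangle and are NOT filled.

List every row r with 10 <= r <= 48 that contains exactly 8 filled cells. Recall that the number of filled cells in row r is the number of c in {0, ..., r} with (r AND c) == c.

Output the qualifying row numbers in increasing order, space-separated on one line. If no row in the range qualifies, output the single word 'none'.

Row r has 2^popcount(r) filled cells, so we need popcount(r) = log2(8) = 3.
Scan r = 10..48 and keep those with exactly 3 one-bits:
r=10=1010 popcount=2 -> skip
r=11=1011 popcount=3 -> KEEP
r=12=1100 popcount=2 -> skip
r=13=1101 popcount=3 -> KEEP
r=14=1110 popcount=3 -> KEEP
r=15=1111 popcount=4 -> skip
r=16=10000 popcount=1 -> skip
r=17=10001 popcount=2 -> skip
r=18=10010 popcount=2 -> skip
r=19=10011 popcount=3 -> KEEP
r=20=10100 popcount=2 -> skip
r=21=10101 popcount=3 -> KEEP
r=22=10110 popcount=3 -> KEEP
r=23=10111 popcount=4 -> skip
r=24=11000 popcount=2 -> skip
r=25=11001 popcount=3 -> KEEP
r=26=11010 popcount=3 -> KEEP
r=27=11011 popcount=4 -> skip
r=28=11100 popcount=3 -> KEEP
r=29=11101 popcount=4 -> skip
r=30=11110 popcount=4 -> skip
r=31=11111 popcount=5 -> skip
r=32=100000 popcount=1 -> skip
r=33=100001 popcount=2 -> skip
r=34=100010 popcount=2 -> skip
r=35=100011 popcount=3 -> KEEP
r=36=100100 popcount=2 -> skip
r=37=100101 popcount=3 -> KEEP
r=38=100110 popcount=3 -> KEEP
r=39=100111 popcount=4 -> skip
r=40=101000 popcount=2 -> skip
r=41=101001 popcount=3 -> KEEP
r=42=101010 popcount=3 -> KEEP
r=43=101011 popcount=4 -> skip
r=44=101100 popcount=3 -> KEEP
r=45=101101 popcount=4 -> skip
r=46=101110 popcount=4 -> skip
r=47=101111 popcount=5 -> skip
r=48=110000 popcount=2 -> skip
Kept rows: 11 13 14 19 21 22 25 26 28 35 37 38 41 42 44

Answer: 11 13 14 19 21 22 25 26 28 35 37 38 41 42 44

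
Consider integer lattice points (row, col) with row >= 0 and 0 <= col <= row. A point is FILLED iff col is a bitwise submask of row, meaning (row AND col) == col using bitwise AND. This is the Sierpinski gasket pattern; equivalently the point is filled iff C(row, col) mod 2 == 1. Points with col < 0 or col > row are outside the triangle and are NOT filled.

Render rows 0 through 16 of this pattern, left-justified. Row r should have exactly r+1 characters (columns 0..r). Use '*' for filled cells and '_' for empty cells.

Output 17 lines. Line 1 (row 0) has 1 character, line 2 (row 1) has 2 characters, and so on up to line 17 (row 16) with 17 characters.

r0=0: *
r1=1: **
r2=10: *_*
r3=11: ****
r4=100: *___*
r5=101: **__**
r6=110: *_*_*_*
r7=111: ********
r8=1000: *_______*
r9=1001: **______**
r10=1010: *_*_____*_*
r11=1011: ****____****
r12=1100: *___*___*___*
r13=1101: **__**__**__**
r14=1110: *_*_*_*_*_*_*_*
r15=1111: ****************
r16=10000: *_______________*

Answer: *
**
*_*
****
*___*
**__**
*_*_*_*
********
*_______*
**______**
*_*_____*_*
****____****
*___*___*___*
**__**__**__**
*_*_*_*_*_*_*_*
****************
*_______________*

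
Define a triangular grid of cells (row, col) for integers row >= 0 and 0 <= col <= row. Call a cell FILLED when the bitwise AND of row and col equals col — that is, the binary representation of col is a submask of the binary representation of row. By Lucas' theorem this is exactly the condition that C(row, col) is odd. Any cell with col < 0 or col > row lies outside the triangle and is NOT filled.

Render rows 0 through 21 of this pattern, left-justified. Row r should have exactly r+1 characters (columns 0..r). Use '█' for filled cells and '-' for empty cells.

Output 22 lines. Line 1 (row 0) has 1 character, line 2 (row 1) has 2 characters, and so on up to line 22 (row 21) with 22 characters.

r0=0: █
r1=1: ██
r2=10: █-█
r3=11: ████
r4=100: █---█
r5=101: ██--██
r6=110: █-█-█-█
r7=111: ████████
r8=1000: █-------█
r9=1001: ██------██
r10=1010: █-█-----█-█
r11=1011: ████----████
r12=1100: █---█---█---█
r13=1101: ██--██--██--██
r14=1110: █-█-█-█-█-█-█-█
r15=1111: ████████████████
r16=10000: █---------------█
r17=10001: ██--------------██
r18=10010: █-█-------------█-█
r19=10011: ████------------████
r20=10100: █---█-----------█---█
r21=10101: ██--██----------██--██

Answer: █
██
█-█
████
█---█
██--██
█-█-█-█
████████
█-------█
██------██
█-█-----█-█
████----████
█---█---█---█
██--██--██--██
█-█-█-█-█-█-█-█
████████████████
█---------------█
██--------------██
█-█-------------█-█
████------------████
█---█-----------█---█
██--██----------██--██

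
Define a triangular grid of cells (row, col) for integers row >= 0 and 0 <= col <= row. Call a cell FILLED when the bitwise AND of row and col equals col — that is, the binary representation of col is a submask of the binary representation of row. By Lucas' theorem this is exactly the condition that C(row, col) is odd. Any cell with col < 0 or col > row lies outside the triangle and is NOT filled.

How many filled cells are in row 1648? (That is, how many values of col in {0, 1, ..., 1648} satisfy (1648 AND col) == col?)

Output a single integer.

1648 in binary = 11001110000
popcount(1648) = number of 1-bits in 11001110000 = 5
A col c satisfies (1648 AND c) == c iff every set bit of c is also set in 1648; each of the 5 set bits of 1648 can independently be on or off in c.
count = 2^5 = 32

Answer: 32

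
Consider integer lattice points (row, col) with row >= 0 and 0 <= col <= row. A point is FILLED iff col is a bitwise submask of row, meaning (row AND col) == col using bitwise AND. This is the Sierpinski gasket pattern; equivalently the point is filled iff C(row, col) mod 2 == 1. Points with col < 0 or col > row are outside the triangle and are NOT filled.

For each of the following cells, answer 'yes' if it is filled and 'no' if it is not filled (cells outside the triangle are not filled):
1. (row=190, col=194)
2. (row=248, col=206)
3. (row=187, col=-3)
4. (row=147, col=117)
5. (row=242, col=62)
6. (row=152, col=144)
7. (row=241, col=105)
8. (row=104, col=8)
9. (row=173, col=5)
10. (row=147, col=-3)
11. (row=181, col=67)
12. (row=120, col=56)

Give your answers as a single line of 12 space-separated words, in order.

Answer: no no no no no yes no yes yes no no yes

Derivation:
(190,194): col outside [0, 190] -> not filled
(248,206): row=0b11111000, col=0b11001110, row AND col = 0b11001000 = 200; 200 != 206 -> empty
(187,-3): col outside [0, 187] -> not filled
(147,117): row=0b10010011, col=0b1110101, row AND col = 0b10001 = 17; 17 != 117 -> empty
(242,62): row=0b11110010, col=0b111110, row AND col = 0b110010 = 50; 50 != 62 -> empty
(152,144): row=0b10011000, col=0b10010000, row AND col = 0b10010000 = 144; 144 == 144 -> filled
(241,105): row=0b11110001, col=0b1101001, row AND col = 0b1100001 = 97; 97 != 105 -> empty
(104,8): row=0b1101000, col=0b1000, row AND col = 0b1000 = 8; 8 == 8 -> filled
(173,5): row=0b10101101, col=0b101, row AND col = 0b101 = 5; 5 == 5 -> filled
(147,-3): col outside [0, 147] -> not filled
(181,67): row=0b10110101, col=0b1000011, row AND col = 0b1 = 1; 1 != 67 -> empty
(120,56): row=0b1111000, col=0b111000, row AND col = 0b111000 = 56; 56 == 56 -> filled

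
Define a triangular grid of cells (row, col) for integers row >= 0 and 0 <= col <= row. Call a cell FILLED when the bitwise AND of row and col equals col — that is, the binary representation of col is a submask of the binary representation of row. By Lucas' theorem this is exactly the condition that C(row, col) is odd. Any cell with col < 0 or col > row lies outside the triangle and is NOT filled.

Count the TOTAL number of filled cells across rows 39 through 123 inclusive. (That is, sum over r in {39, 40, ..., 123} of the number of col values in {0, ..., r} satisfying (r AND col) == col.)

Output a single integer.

r39=100111 pc4: +16 =16
r40=101000 pc2: +4 =20
r41=101001 pc3: +8 =28
r42=101010 pc3: +8 =36
r43=101011 pc4: +16 =52
r44=101100 pc3: +8 =60
r45=101101 pc4: +16 =76
r46=101110 pc4: +16 =92
r47=101111 pc5: +32 =124
r48=110000 pc2: +4 =128
r49=110001 pc3: +8 =136
r50=110010 pc3: +8 =144
r51=110011 pc4: +16 =160
r52=110100 pc3: +8 =168
r53=110101 pc4: +16 =184
r54=110110 pc4: +16 =200
r55=110111 pc5: +32 =232
r56=111000 pc3: +8 =240
r57=111001 pc4: +16 =256
r58=111010 pc4: +16 =272
r59=111011 pc5: +32 =304
r60=111100 pc4: +16 =320
r61=111101 pc5: +32 =352
r62=111110 pc5: +32 =384
r63=111111 pc6: +64 =448
r64=1000000 pc1: +2 =450
r65=1000001 pc2: +4 =454
r66=1000010 pc2: +4 =458
r67=1000011 pc3: +8 =466
r68=1000100 pc2: +4 =470
r69=1000101 pc3: +8 =478
r70=1000110 pc3: +8 =486
r71=1000111 pc4: +16 =502
r72=1001000 pc2: +4 =506
r73=1001001 pc3: +8 =514
r74=1001010 pc3: +8 =522
r75=1001011 pc4: +16 =538
r76=1001100 pc3: +8 =546
r77=1001101 pc4: +16 =562
r78=1001110 pc4: +16 =578
r79=1001111 pc5: +32 =610
r80=1010000 pc2: +4 =614
r81=1010001 pc3: +8 =622
r82=1010010 pc3: +8 =630
r83=1010011 pc4: +16 =646
r84=1010100 pc3: +8 =654
r85=1010101 pc4: +16 =670
r86=1010110 pc4: +16 =686
r87=1010111 pc5: +32 =718
r88=1011000 pc3: +8 =726
r89=1011001 pc4: +16 =742
r90=1011010 pc4: +16 =758
r91=1011011 pc5: +32 =790
r92=1011100 pc4: +16 =806
r93=1011101 pc5: +32 =838
r94=1011110 pc5: +32 =870
r95=1011111 pc6: +64 =934
r96=1100000 pc2: +4 =938
r97=1100001 pc3: +8 =946
r98=1100010 pc3: +8 =954
r99=1100011 pc4: +16 =970
r100=1100100 pc3: +8 =978
r101=1100101 pc4: +16 =994
r102=1100110 pc4: +16 =1010
r103=1100111 pc5: +32 =1042
r104=1101000 pc3: +8 =1050
r105=1101001 pc4: +16 =1066
r106=1101010 pc4: +16 =1082
r107=1101011 pc5: +32 =1114
r108=1101100 pc4: +16 =1130
r109=1101101 pc5: +32 =1162
r110=1101110 pc5: +32 =1194
r111=1101111 pc6: +64 =1258
r112=1110000 pc3: +8 =1266
r113=1110001 pc4: +16 =1282
r114=1110010 pc4: +16 =1298
r115=1110011 pc5: +32 =1330
r116=1110100 pc4: +16 =1346
r117=1110101 pc5: +32 =1378
r118=1110110 pc5: +32 =1410
r119=1110111 pc6: +64 =1474
r120=1111000 pc4: +16 =1490
r121=1111001 pc5: +32 =1522
r122=1111010 pc5: +32 =1554
r123=1111011 pc6: +64 =1618

Answer: 1618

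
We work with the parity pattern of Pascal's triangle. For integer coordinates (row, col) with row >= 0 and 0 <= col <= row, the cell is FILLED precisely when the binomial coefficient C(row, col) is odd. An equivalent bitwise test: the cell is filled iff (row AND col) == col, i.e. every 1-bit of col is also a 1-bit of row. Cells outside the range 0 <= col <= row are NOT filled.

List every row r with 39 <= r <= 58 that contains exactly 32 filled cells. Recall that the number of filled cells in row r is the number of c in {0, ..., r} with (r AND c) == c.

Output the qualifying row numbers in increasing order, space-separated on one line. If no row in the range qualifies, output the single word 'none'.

Answer: 47 55

Derivation:
Row r has 2^popcount(r) filled cells, so we need popcount(r) = log2(32) = 5.
Scan r = 39..58 and keep those with exactly 5 one-bits:
r=39=100111 popcount=4 -> skip
r=40=101000 popcount=2 -> skip
r=41=101001 popcount=3 -> skip
r=42=101010 popcount=3 -> skip
r=43=101011 popcount=4 -> skip
r=44=101100 popcount=3 -> skip
r=45=101101 popcount=4 -> skip
r=46=101110 popcount=4 -> skip
r=47=101111 popcount=5 -> KEEP
r=48=110000 popcount=2 -> skip
r=49=110001 popcount=3 -> skip
r=50=110010 popcount=3 -> skip
r=51=110011 popcount=4 -> skip
r=52=110100 popcount=3 -> skip
r=53=110101 popcount=4 -> skip
r=54=110110 popcount=4 -> skip
r=55=110111 popcount=5 -> KEEP
r=56=111000 popcount=3 -> skip
r=57=111001 popcount=4 -> skip
r=58=111010 popcount=4 -> skip
Kept rows: 47 55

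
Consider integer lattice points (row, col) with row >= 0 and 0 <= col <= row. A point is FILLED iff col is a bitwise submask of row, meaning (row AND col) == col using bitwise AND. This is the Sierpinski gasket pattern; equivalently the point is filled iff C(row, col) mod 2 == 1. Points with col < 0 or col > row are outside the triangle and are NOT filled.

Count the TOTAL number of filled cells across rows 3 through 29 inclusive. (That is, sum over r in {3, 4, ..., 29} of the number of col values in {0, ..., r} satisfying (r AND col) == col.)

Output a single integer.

Answer: 190

Derivation:
r3=11 pc2: +4 =4
r4=100 pc1: +2 =6
r5=101 pc2: +4 =10
r6=110 pc2: +4 =14
r7=111 pc3: +8 =22
r8=1000 pc1: +2 =24
r9=1001 pc2: +4 =28
r10=1010 pc2: +4 =32
r11=1011 pc3: +8 =40
r12=1100 pc2: +4 =44
r13=1101 pc3: +8 =52
r14=1110 pc3: +8 =60
r15=1111 pc4: +16 =76
r16=10000 pc1: +2 =78
r17=10001 pc2: +4 =82
r18=10010 pc2: +4 =86
r19=10011 pc3: +8 =94
r20=10100 pc2: +4 =98
r21=10101 pc3: +8 =106
r22=10110 pc3: +8 =114
r23=10111 pc4: +16 =130
r24=11000 pc2: +4 =134
r25=11001 pc3: +8 =142
r26=11010 pc3: +8 =150
r27=11011 pc4: +16 =166
r28=11100 pc3: +8 =174
r29=11101 pc4: +16 =190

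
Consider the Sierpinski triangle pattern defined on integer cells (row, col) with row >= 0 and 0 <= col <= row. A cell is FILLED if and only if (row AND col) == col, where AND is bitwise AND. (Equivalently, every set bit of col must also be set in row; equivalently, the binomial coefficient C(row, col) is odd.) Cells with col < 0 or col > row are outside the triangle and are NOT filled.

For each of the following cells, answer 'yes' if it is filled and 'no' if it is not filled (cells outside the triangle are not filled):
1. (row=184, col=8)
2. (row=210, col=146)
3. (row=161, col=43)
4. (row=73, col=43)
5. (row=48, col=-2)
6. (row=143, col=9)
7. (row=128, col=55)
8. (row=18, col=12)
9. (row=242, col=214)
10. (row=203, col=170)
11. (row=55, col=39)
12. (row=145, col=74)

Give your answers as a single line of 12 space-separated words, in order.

Answer: yes yes no no no yes no no no no yes no

Derivation:
(184,8): row=0b10111000, col=0b1000, row AND col = 0b1000 = 8; 8 == 8 -> filled
(210,146): row=0b11010010, col=0b10010010, row AND col = 0b10010010 = 146; 146 == 146 -> filled
(161,43): row=0b10100001, col=0b101011, row AND col = 0b100001 = 33; 33 != 43 -> empty
(73,43): row=0b1001001, col=0b101011, row AND col = 0b1001 = 9; 9 != 43 -> empty
(48,-2): col outside [0, 48] -> not filled
(143,9): row=0b10001111, col=0b1001, row AND col = 0b1001 = 9; 9 == 9 -> filled
(128,55): row=0b10000000, col=0b110111, row AND col = 0b0 = 0; 0 != 55 -> empty
(18,12): row=0b10010, col=0b1100, row AND col = 0b0 = 0; 0 != 12 -> empty
(242,214): row=0b11110010, col=0b11010110, row AND col = 0b11010010 = 210; 210 != 214 -> empty
(203,170): row=0b11001011, col=0b10101010, row AND col = 0b10001010 = 138; 138 != 170 -> empty
(55,39): row=0b110111, col=0b100111, row AND col = 0b100111 = 39; 39 == 39 -> filled
(145,74): row=0b10010001, col=0b1001010, row AND col = 0b0 = 0; 0 != 74 -> empty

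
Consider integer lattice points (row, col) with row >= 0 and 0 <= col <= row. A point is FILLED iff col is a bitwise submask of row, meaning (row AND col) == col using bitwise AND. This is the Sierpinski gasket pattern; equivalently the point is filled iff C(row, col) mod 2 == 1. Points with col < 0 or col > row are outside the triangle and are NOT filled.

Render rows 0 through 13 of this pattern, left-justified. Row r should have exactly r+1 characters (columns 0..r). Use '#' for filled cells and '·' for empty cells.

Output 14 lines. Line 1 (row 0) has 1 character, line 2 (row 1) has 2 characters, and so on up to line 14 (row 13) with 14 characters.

Answer: #
##
#·#
####
#···#
##··##
#·#·#·#
########
#·······#
##······##
#·#·····#·#
####····####
#···#···#···#
##··##··##··##

Derivation:
r0=0: #
r1=1: ##
r2=10: #·#
r3=11: ####
r4=100: #···#
r5=101: ##··##
r6=110: #·#·#·#
r7=111: ########
r8=1000: #·······#
r9=1001: ##······##
r10=1010: #·#·····#·#
r11=1011: ####····####
r12=1100: #···#···#···#
r13=1101: ##··##··##··##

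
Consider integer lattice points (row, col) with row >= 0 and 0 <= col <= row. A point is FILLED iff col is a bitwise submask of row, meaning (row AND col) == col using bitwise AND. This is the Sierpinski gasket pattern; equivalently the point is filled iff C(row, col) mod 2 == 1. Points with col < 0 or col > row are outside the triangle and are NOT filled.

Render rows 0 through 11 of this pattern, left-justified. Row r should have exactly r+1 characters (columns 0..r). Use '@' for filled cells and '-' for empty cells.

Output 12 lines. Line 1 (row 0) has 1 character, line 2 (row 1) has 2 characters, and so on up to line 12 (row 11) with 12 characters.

Answer: @
@@
@-@
@@@@
@---@
@@--@@
@-@-@-@
@@@@@@@@
@-------@
@@------@@
@-@-----@-@
@@@@----@@@@

Derivation:
r0=0: @
r1=1: @@
r2=10: @-@
r3=11: @@@@
r4=100: @---@
r5=101: @@--@@
r6=110: @-@-@-@
r7=111: @@@@@@@@
r8=1000: @-------@
r9=1001: @@------@@
r10=1010: @-@-----@-@
r11=1011: @@@@----@@@@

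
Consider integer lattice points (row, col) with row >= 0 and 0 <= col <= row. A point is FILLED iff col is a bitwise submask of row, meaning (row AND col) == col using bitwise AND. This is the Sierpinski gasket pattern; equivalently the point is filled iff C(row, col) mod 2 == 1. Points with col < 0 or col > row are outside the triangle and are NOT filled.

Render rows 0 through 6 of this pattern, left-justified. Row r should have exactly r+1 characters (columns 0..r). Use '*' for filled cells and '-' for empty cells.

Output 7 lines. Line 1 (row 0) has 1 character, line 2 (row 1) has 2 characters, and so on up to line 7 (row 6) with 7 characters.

r0=0: *
r1=1: **
r2=10: *-*
r3=11: ****
r4=100: *---*
r5=101: **--**
r6=110: *-*-*-*

Answer: *
**
*-*
****
*---*
**--**
*-*-*-*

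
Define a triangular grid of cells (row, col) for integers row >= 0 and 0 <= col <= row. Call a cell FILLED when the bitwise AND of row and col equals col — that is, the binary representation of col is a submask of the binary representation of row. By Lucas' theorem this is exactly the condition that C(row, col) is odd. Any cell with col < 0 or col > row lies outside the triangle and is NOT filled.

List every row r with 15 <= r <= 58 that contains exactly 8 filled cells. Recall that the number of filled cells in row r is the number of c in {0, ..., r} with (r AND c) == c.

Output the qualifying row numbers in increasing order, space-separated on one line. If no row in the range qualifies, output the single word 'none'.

Answer: 19 21 22 25 26 28 35 37 38 41 42 44 49 50 52 56

Derivation:
Row r has 2^popcount(r) filled cells, so we need popcount(r) = log2(8) = 3.
Scan r = 15..58 and keep those with exactly 3 one-bits:
r=15=1111 popcount=4 -> skip
r=16=10000 popcount=1 -> skip
r=17=10001 popcount=2 -> skip
r=18=10010 popcount=2 -> skip
r=19=10011 popcount=3 -> KEEP
r=20=10100 popcount=2 -> skip
r=21=10101 popcount=3 -> KEEP
r=22=10110 popcount=3 -> KEEP
r=23=10111 popcount=4 -> skip
r=24=11000 popcount=2 -> skip
r=25=11001 popcount=3 -> KEEP
r=26=11010 popcount=3 -> KEEP
r=27=11011 popcount=4 -> skip
r=28=11100 popcount=3 -> KEEP
r=29=11101 popcount=4 -> skip
r=30=11110 popcount=4 -> skip
r=31=11111 popcount=5 -> skip
r=32=100000 popcount=1 -> skip
r=33=100001 popcount=2 -> skip
r=34=100010 popcount=2 -> skip
r=35=100011 popcount=3 -> KEEP
r=36=100100 popcount=2 -> skip
r=37=100101 popcount=3 -> KEEP
r=38=100110 popcount=3 -> KEEP
r=39=100111 popcount=4 -> skip
r=40=101000 popcount=2 -> skip
r=41=101001 popcount=3 -> KEEP
r=42=101010 popcount=3 -> KEEP
r=43=101011 popcount=4 -> skip
r=44=101100 popcount=3 -> KEEP
r=45=101101 popcount=4 -> skip
r=46=101110 popcount=4 -> skip
r=47=101111 popcount=5 -> skip
r=48=110000 popcount=2 -> skip
r=49=110001 popcount=3 -> KEEP
r=50=110010 popcount=3 -> KEEP
r=51=110011 popcount=4 -> skip
r=52=110100 popcount=3 -> KEEP
r=53=110101 popcount=4 -> skip
r=54=110110 popcount=4 -> skip
r=55=110111 popcount=5 -> skip
r=56=111000 popcount=3 -> KEEP
r=57=111001 popcount=4 -> skip
r=58=111010 popcount=4 -> skip
Kept rows: 19 21 22 25 26 28 35 37 38 41 42 44 49 50 52 56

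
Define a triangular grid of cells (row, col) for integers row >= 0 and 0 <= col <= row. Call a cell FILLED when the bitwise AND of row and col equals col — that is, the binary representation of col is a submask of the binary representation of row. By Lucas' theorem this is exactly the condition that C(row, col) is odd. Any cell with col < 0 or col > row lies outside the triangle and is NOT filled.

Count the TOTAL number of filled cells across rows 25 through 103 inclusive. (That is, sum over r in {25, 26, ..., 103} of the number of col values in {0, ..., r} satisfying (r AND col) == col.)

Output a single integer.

r25=11001 pc3: +8 =8
r26=11010 pc3: +8 =16
r27=11011 pc4: +16 =32
r28=11100 pc3: +8 =40
r29=11101 pc4: +16 =56
r30=11110 pc4: +16 =72
r31=11111 pc5: +32 =104
r32=100000 pc1: +2 =106
r33=100001 pc2: +4 =110
r34=100010 pc2: +4 =114
r35=100011 pc3: +8 =122
r36=100100 pc2: +4 =126
r37=100101 pc3: +8 =134
r38=100110 pc3: +8 =142
r39=100111 pc4: +16 =158
r40=101000 pc2: +4 =162
r41=101001 pc3: +8 =170
r42=101010 pc3: +8 =178
r43=101011 pc4: +16 =194
r44=101100 pc3: +8 =202
r45=101101 pc4: +16 =218
r46=101110 pc4: +16 =234
r47=101111 pc5: +32 =266
r48=110000 pc2: +4 =270
r49=110001 pc3: +8 =278
r50=110010 pc3: +8 =286
r51=110011 pc4: +16 =302
r52=110100 pc3: +8 =310
r53=110101 pc4: +16 =326
r54=110110 pc4: +16 =342
r55=110111 pc5: +32 =374
r56=111000 pc3: +8 =382
r57=111001 pc4: +16 =398
r58=111010 pc4: +16 =414
r59=111011 pc5: +32 =446
r60=111100 pc4: +16 =462
r61=111101 pc5: +32 =494
r62=111110 pc5: +32 =526
r63=111111 pc6: +64 =590
r64=1000000 pc1: +2 =592
r65=1000001 pc2: +4 =596
r66=1000010 pc2: +4 =600
r67=1000011 pc3: +8 =608
r68=1000100 pc2: +4 =612
r69=1000101 pc3: +8 =620
r70=1000110 pc3: +8 =628
r71=1000111 pc4: +16 =644
r72=1001000 pc2: +4 =648
r73=1001001 pc3: +8 =656
r74=1001010 pc3: +8 =664
r75=1001011 pc4: +16 =680
r76=1001100 pc3: +8 =688
r77=1001101 pc4: +16 =704
r78=1001110 pc4: +16 =720
r79=1001111 pc5: +32 =752
r80=1010000 pc2: +4 =756
r81=1010001 pc3: +8 =764
r82=1010010 pc3: +8 =772
r83=1010011 pc4: +16 =788
r84=1010100 pc3: +8 =796
r85=1010101 pc4: +16 =812
r86=1010110 pc4: +16 =828
r87=1010111 pc5: +32 =860
r88=1011000 pc3: +8 =868
r89=1011001 pc4: +16 =884
r90=1011010 pc4: +16 =900
r91=1011011 pc5: +32 =932
r92=1011100 pc4: +16 =948
r93=1011101 pc5: +32 =980
r94=1011110 pc5: +32 =1012
r95=1011111 pc6: +64 =1076
r96=1100000 pc2: +4 =1080
r97=1100001 pc3: +8 =1088
r98=1100010 pc3: +8 =1096
r99=1100011 pc4: +16 =1112
r100=1100100 pc3: +8 =1120
r101=1100101 pc4: +16 =1136
r102=1100110 pc4: +16 =1152
r103=1100111 pc5: +32 =1184

Answer: 1184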